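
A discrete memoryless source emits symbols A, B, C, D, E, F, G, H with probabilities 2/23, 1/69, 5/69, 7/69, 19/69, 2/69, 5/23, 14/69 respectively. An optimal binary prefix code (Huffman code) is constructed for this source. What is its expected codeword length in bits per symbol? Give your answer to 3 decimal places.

2.652 bits/symbol

Repeatedly combine the two least-probable nodes; the expected code length is the sum of the merged weights.
merge 1/69 + 2/69 → 1/23
merge 1/23 + 5/69 → 8/69
merge 2/23 + 7/69 → 13/69
merge 8/69 + 13/69 → 7/23
merge 14/69 + 5/23 → 29/69
merge 19/69 + 7/23 → 40/69
merge 29/69 + 40/69 → 1
L = 1/23 + 8/69 + 13/69 + 7/23 + 29/69 + 40/69 + 1 = 61/23 ≈ 2.652 bits/symbol.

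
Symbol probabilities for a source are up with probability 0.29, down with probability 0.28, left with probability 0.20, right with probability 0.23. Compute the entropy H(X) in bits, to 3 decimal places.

H = −Σ pᵢ log₂ pᵢ.
−0.29·log₂(0.29) = 0.5179
−0.28·log₂(0.28) = 0.5142
−0.20·log₂(0.20) = 0.4644
−0.23·log₂(0.23) = 0.4877
Sum ≈ 1.9842 → 1.984 bits.

1.984 bits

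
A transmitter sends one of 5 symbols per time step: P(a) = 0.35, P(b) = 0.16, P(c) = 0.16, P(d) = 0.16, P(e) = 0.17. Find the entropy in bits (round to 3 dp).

2.234 bits

H = −Σ pᵢ log₂ pᵢ.
−0.35·log₂(0.35) = 0.5301
−0.16·log₂(0.16) = 0.4230
−0.16·log₂(0.16) = 0.4230
−0.16·log₂(0.16) = 0.4230
−0.17·log₂(0.17) = 0.4346
Sum ≈ 2.2337 → 2.234 bits.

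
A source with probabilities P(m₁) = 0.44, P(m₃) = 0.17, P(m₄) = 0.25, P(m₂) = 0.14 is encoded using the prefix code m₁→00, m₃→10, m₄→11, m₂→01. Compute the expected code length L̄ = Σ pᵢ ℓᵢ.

L̄ = Σ pᵢ·ℓᵢ = 0.44·2 + 0.17·2 + 0.25·2 + 0.14·2 = 2 bits/symbol.

2 bits/symbol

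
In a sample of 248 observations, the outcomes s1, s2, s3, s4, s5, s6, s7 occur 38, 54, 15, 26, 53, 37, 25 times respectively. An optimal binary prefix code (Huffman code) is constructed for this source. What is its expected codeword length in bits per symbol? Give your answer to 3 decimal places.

2.730 bits/symbol

Probabilities are the counts divided by 248.
Repeatedly combine the two least-probable nodes; the expected code length is the sum of the merged weights.
merge 15/248 + 25/248 → 5/31
merge 13/124 + 37/248 → 63/248
merge 19/124 + 5/31 → 39/124
merge 53/248 + 27/124 → 107/248
merge 63/248 + 39/124 → 141/248
merge 107/248 + 141/248 → 1
L = 5/31 + 63/248 + 39/124 + 107/248 + 141/248 + 1 = 677/248 ≈ 2.730 bits/symbol.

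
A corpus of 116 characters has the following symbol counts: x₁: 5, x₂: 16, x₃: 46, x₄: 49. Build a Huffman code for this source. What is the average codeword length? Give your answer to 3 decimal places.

Probabilities are the counts divided by 116.
Repeatedly combine the two least-probable nodes; the expected code length is the sum of the merged weights.
merge 5/116 + 4/29 → 21/116
merge 21/116 + 23/58 → 67/116
merge 49/116 + 67/116 → 1
L = 21/116 + 67/116 + 1 = 51/29 ≈ 1.759 bits/symbol.

1.759 bits/symbol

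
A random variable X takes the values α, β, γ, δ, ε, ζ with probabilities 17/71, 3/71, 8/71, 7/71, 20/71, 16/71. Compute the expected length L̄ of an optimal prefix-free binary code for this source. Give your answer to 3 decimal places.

2.394 bits/symbol

Repeatedly combine the two least-probable nodes; the expected code length is the sum of the merged weights.
merge 3/71 + 7/71 → 10/71
merge 8/71 + 10/71 → 18/71
merge 16/71 + 17/71 → 33/71
merge 18/71 + 20/71 → 38/71
merge 33/71 + 38/71 → 1
L = 10/71 + 18/71 + 33/71 + 38/71 + 1 = 170/71 ≈ 2.394 bits/symbol.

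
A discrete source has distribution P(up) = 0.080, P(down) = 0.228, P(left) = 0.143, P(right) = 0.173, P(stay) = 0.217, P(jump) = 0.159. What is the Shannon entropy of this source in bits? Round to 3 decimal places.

2.517 bits

H = −Σ pᵢ log₂ pᵢ.
−0.080·log₂(0.080) = 0.2915
−0.228·log₂(0.228) = 0.4863
−0.143·log₂(0.143) = 0.4012
−0.173·log₂(0.173) = 0.4379
−0.217·log₂(0.217) = 0.4783
−0.159·log₂(0.159) = 0.4218
Sum ≈ 2.5171 → 2.517 bits.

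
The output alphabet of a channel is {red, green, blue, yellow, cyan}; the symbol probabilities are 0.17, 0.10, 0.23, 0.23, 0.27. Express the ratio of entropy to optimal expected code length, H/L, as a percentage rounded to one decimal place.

99.2%

Entropy H = −Σ p log₂ p ≈ 2.2521 bits.
Huffman merges: 1/10+17/100→27/100; 23/100+23/100→23/50; 27/100+27/100→27/50; 23/50+27/50→1. L = 227/100 ≈ 2.2700.
Efficiency = H/L = 2.2521/2.2700 = 99.2%.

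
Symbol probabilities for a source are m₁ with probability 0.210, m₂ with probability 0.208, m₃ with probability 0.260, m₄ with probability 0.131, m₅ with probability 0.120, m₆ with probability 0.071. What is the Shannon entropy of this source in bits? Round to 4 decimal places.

2.4714 bits

H = −Σ pᵢ log₂ pᵢ.
−0.210·log₂(0.210) = 0.4728
−0.208·log₂(0.208) = 0.4712
−0.260·log₂(0.260) = 0.5053
−0.131·log₂(0.131) = 0.3841
−0.120·log₂(0.120) = 0.3671
−0.071·log₂(0.071) = 0.2709
Sum ≈ 2.4714 → 2.4714 bits.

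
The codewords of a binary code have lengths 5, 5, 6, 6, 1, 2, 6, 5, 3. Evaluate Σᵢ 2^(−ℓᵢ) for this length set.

With common denominator 2^6 = 64: Σ 2^(−ℓᵢ) = 2/64 + 2/64 + 1/64 + 1/64 + 32/64 + 16/64 + 1/64 + 2/64 + 8/64 = 65/64 = 1.015625.

1.015625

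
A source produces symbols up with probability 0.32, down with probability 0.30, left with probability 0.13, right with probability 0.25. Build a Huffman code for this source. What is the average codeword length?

2 bits/symbol

Repeatedly combine the two least-probable nodes; the expected code length is the sum of the merged weights.
merge 13/100 + 1/4 → 19/50
merge 3/10 + 8/25 → 31/50
merge 19/50 + 31/50 → 1
L = 19/50 + 31/50 + 1 = 2 bits/symbol.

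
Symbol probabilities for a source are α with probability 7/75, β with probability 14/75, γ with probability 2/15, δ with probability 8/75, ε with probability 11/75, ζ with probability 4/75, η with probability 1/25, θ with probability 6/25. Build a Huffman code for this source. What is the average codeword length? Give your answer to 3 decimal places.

Repeatedly combine the two least-probable nodes; the expected code length is the sum of the merged weights.
merge 1/25 + 4/75 → 7/75
merge 7/75 + 7/75 → 14/75
merge 8/75 + 2/15 → 6/25
merge 11/75 + 14/75 → 1/3
merge 14/75 + 6/25 → 32/75
merge 6/25 + 1/3 → 43/75
merge 32/75 + 43/75 → 1
L = 7/75 + 14/75 + 6/25 + 1/3 + 32/75 + 43/75 + 1 = 214/75 ≈ 2.853 bits/symbol.

2.853 bits/symbol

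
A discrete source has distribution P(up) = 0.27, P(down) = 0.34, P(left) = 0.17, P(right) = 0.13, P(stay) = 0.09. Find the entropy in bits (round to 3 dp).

2.169 bits

H = −Σ pᵢ log₂ pᵢ.
−0.27·log₂(0.27) = 0.5100
−0.34·log₂(0.34) = 0.5292
−0.17·log₂(0.17) = 0.4346
−0.13·log₂(0.13) = 0.3826
−0.09·log₂(0.09) = 0.3127
Sum ≈ 2.1691 → 2.169 bits.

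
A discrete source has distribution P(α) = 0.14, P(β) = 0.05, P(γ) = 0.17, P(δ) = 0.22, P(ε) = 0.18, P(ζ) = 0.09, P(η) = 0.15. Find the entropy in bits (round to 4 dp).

H = −Σ pᵢ log₂ pᵢ.
−0.14·log₂(0.14) = 0.3971
−0.05·log₂(0.05) = 0.2161
−0.17·log₂(0.17) = 0.4346
−0.22·log₂(0.22) = 0.4806
−0.18·log₂(0.18) = 0.4453
−0.09·log₂(0.09) = 0.3127
−0.15·log₂(0.15) = 0.4105
Sum ≈ 2.6969 → 2.6969 bits.

2.6969 bits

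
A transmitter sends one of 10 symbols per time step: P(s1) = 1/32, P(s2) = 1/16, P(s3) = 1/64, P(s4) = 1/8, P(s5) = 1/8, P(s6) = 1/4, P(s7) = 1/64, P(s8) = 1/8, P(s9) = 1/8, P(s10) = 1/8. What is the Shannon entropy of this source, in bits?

2.96875 bits

Each probability is a power of 1/2, so log₂(1/p) is an integer.
H = Σ p·log₂(1/p) = 1/32·5 + 1/16·4 + 1/64·6 + 1/8·3 + 1/8·3 + 1/4·2 + 1/64·6 + 1/8·3 + 1/8·3 + 1/8·3 = 2.96875 bits.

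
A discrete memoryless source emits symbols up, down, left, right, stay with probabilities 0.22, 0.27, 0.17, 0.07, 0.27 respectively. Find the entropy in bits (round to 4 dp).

2.2038 bits

H = −Σ pᵢ log₂ pᵢ.
−0.22·log₂(0.22) = 0.4806
−0.27·log₂(0.27) = 0.5100
−0.17·log₂(0.17) = 0.4346
−0.07·log₂(0.07) = 0.2686
−0.27·log₂(0.27) = 0.5100
Sum ≈ 2.2038 → 2.2038 bits.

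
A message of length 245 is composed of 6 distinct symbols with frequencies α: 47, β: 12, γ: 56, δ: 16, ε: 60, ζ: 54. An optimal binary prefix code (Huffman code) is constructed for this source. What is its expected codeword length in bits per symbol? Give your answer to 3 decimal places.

2.420 bits/symbol

Probabilities are the counts divided by 245.
Repeatedly combine the two least-probable nodes; the expected code length is the sum of the merged weights.
merge 12/245 + 16/245 → 4/35
merge 4/35 + 47/245 → 15/49
merge 54/245 + 8/35 → 22/49
merge 12/49 + 15/49 → 27/49
merge 22/49 + 27/49 → 1
L = 4/35 + 15/49 + 22/49 + 27/49 + 1 = 593/245 ≈ 2.420 bits/symbol.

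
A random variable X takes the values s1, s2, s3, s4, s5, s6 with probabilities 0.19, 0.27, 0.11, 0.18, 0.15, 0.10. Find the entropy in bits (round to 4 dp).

2.5036 bits

H = −Σ pᵢ log₂ pᵢ.
−0.19·log₂(0.19) = 0.4552
−0.27·log₂(0.27) = 0.5100
−0.11·log₂(0.11) = 0.3503
−0.18·log₂(0.18) = 0.4453
−0.15·log₂(0.15) = 0.4105
−0.10·log₂(0.10) = 0.3322
Sum ≈ 2.5036 → 2.5036 bits.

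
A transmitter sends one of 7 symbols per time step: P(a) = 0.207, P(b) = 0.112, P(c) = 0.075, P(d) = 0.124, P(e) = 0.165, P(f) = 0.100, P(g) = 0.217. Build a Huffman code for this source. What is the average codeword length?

Repeatedly combine the two least-probable nodes; the expected code length is the sum of the merged weights.
merge 3/40 + 1/10 → 7/40
merge 14/125 + 31/250 → 59/250
merge 33/200 + 7/40 → 17/50
merge 207/1000 + 217/1000 → 53/125
merge 59/250 + 17/50 → 72/125
merge 53/125 + 72/125 → 1
L = 7/40 + 59/250 + 17/50 + 53/125 + 72/125 + 1 = 2751/1000 = 2.751 bits/symbol.

2.751 bits/symbol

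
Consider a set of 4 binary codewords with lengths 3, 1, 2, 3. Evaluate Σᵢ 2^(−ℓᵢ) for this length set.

1

With common denominator 2^3 = 8: Σ 2^(−ℓᵢ) = 1/8 + 4/8 + 2/8 + 1/8 = 8/8 = 1.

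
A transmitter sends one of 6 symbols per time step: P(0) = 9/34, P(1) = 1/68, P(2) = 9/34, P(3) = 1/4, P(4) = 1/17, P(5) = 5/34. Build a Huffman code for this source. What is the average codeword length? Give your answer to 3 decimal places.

2.294 bits/symbol

Repeatedly combine the two least-probable nodes; the expected code length is the sum of the merged weights.
merge 1/68 + 1/17 → 5/68
merge 5/68 + 5/34 → 15/68
merge 15/68 + 1/4 → 8/17
merge 9/34 + 9/34 → 9/17
merge 8/17 + 9/17 → 1
L = 5/68 + 15/68 + 8/17 + 9/17 + 1 = 39/17 ≈ 2.294 bits/symbol.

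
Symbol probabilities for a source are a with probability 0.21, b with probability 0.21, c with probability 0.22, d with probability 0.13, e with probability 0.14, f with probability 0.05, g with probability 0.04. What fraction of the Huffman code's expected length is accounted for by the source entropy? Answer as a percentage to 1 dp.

98.0%

Entropy H = −Σ p log₂ p ≈ 2.6078 bits.
Huffman merges: 1/25+1/20→9/100; 9/100+13/100→11/50; 7/50+21/100→7/20; 21/100+11/50→43/100; 11/50+7/20→57/100; 43/100+57/100→1. L = 133/50 ≈ 2.6600.
Efficiency = H/L = 2.6078/2.6600 = 98.0%.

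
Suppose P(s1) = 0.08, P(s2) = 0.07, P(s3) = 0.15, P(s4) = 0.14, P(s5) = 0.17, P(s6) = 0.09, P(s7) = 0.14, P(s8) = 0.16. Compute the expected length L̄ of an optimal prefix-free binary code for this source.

Repeatedly combine the two least-probable nodes; the expected code length is the sum of the merged weights.
merge 7/100 + 2/25 → 3/20
merge 9/100 + 7/50 → 23/100
merge 7/50 + 3/20 → 29/100
merge 3/20 + 4/25 → 31/100
merge 17/100 + 23/100 → 2/5
merge 29/100 + 31/100 → 3/5
merge 2/5 + 3/5 → 1
L = 3/20 + 23/100 + 29/100 + 31/100 + 2/5 + 3/5 + 1 = 149/50 = 2.98 bits/symbol.

2.98 bits/symbol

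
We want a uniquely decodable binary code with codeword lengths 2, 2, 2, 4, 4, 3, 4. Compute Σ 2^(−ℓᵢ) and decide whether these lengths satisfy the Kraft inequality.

With common denominator 2^4 = 16: Σ 2^(−ℓᵢ) = 4/16 + 4/16 + 4/16 + 1/16 + 1/16 + 2/16 + 1/16 = 17/16 = 1.0625.
Kraft's inequality requires Σ ≤ 1; here Σ = 1.0625 > 1, so no such prefix code exists.

1.0625; no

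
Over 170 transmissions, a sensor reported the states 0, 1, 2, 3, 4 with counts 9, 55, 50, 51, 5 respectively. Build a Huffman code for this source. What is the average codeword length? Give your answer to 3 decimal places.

Probabilities are the counts divided by 170.
Repeatedly combine the two least-probable nodes; the expected code length is the sum of the merged weights.
merge 1/34 + 9/170 → 7/85
merge 7/85 + 5/17 → 32/85
merge 3/10 + 11/34 → 53/85
merge 32/85 + 53/85 → 1
L = 7/85 + 32/85 + 53/85 + 1 = 177/85 ≈ 2.082 bits/symbol.

2.082 bits/symbol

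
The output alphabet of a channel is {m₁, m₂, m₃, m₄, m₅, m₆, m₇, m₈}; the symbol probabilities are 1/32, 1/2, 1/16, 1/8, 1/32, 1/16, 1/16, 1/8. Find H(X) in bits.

2.3125 bits

Each probability is a power of 1/2, so log₂(1/p) is an integer.
H = Σ p·log₂(1/p) = 1/32·5 + 1/2·1 + 1/16·4 + 1/8·3 + 1/32·5 + 1/16·4 + 1/16·4 + 1/8·3 = 2.3125 bits.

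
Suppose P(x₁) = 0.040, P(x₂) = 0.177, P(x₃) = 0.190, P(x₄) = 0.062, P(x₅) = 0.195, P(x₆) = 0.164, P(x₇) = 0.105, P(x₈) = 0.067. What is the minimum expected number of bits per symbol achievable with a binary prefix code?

Repeatedly combine the two least-probable nodes; the expected code length is the sum of the merged weights.
merge 1/25 + 31/500 → 51/500
merge 67/1000 + 51/500 → 169/1000
merge 21/200 + 41/250 → 269/1000
merge 169/1000 + 177/1000 → 173/500
merge 19/100 + 39/200 → 77/200
merge 269/1000 + 173/500 → 123/200
merge 77/200 + 123/200 → 1
L = 51/500 + 169/1000 + 269/1000 + 173/500 + 77/200 + 123/200 + 1 = 1443/500 = 2.886 bits/symbol.

2.886 bits/symbol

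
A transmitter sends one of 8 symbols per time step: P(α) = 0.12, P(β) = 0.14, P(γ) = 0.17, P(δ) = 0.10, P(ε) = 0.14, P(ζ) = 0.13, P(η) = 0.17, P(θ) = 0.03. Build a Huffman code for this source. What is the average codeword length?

2.96 bits/symbol

Repeatedly combine the two least-probable nodes; the expected code length is the sum of the merged weights.
merge 3/100 + 1/10 → 13/100
merge 3/25 + 13/100 → 1/4
merge 13/100 + 7/50 → 27/100
merge 7/50 + 17/100 → 31/100
merge 17/100 + 1/4 → 21/50
merge 27/100 + 31/100 → 29/50
merge 21/50 + 29/50 → 1
L = 13/100 + 1/4 + 27/100 + 31/100 + 21/50 + 29/50 + 1 = 74/25 = 2.96 bits/symbol.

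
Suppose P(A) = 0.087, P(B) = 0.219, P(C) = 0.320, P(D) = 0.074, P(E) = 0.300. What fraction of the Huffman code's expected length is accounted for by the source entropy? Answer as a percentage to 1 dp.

Entropy H = −Σ p log₂ p ≈ 2.1114 bits.
Huffman merges: 37/500+87/1000→161/1000; 161/1000+219/1000→19/50; 3/10+8/25→31/50; 19/50+31/50→1. L = 2161/1000 ≈ 2.1610.
Efficiency = H/L = 2.1114/2.1610 = 97.7%.

97.7%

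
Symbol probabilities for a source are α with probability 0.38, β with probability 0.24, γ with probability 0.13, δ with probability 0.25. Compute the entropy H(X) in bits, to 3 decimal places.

H = −Σ pᵢ log₂ pᵢ.
−0.38·log₂(0.38) = 0.5305
−0.24·log₂(0.24) = 0.4941
−0.13·log₂(0.13) = 0.3826
−0.25·log₂(0.25) = 0.5000
Sum ≈ 1.9072 → 1.907 bits.

1.907 bits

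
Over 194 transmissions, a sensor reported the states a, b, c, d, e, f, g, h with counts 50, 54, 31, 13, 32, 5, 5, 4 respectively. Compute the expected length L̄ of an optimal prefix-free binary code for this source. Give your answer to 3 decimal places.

Probabilities are the counts divided by 194.
Repeatedly combine the two least-probable nodes; the expected code length is the sum of the merged weights.
merge 2/97 + 5/194 → 9/194
merge 5/194 + 9/194 → 7/97
merge 13/194 + 7/97 → 27/194
merge 27/194 + 31/194 → 29/97
merge 16/97 + 25/97 → 41/97
merge 27/97 + 29/97 → 56/97
merge 41/97 + 56/97 → 1
L = 9/194 + 7/97 + 27/194 + 29/97 + 41/97 + 56/97 + 1 = 248/97 ≈ 2.557 bits/symbol.

2.557 bits/symbol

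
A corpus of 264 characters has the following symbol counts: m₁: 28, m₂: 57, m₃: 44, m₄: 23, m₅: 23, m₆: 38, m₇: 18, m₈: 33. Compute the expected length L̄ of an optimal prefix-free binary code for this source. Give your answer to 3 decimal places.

2.939 bits/symbol

Probabilities are the counts divided by 264.
Repeatedly combine the two least-probable nodes; the expected code length is the sum of the merged weights.
merge 3/44 + 23/264 → 41/264
merge 23/264 + 7/66 → 17/88
merge 1/8 + 19/132 → 71/264
merge 41/264 + 1/6 → 85/264
merge 17/88 + 19/88 → 9/22
merge 71/264 + 85/264 → 13/22
merge 9/22 + 13/22 → 1
L = 41/264 + 17/88 + 71/264 + 85/264 + 9/22 + 13/22 + 1 = 97/33 ≈ 2.939 bits/symbol.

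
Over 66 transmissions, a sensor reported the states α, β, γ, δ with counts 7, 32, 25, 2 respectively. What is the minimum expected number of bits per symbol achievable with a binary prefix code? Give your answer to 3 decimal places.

1.652 bits/symbol

Probabilities are the counts divided by 66.
Repeatedly combine the two least-probable nodes; the expected code length is the sum of the merged weights.
merge 1/33 + 7/66 → 3/22
merge 3/22 + 25/66 → 17/33
merge 16/33 + 17/33 → 1
L = 3/22 + 17/33 + 1 = 109/66 ≈ 1.652 bits/symbol.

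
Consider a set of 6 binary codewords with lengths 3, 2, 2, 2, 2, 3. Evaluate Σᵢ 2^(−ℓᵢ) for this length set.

With common denominator 2^3 = 8: Σ 2^(−ℓᵢ) = 1/8 + 2/8 + 2/8 + 2/8 + 2/8 + 1/8 = 10/8 = 1.25.

1.25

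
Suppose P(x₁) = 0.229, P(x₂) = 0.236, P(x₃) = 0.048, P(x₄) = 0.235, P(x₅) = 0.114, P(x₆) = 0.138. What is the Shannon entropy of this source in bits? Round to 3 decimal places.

H = −Σ pᵢ log₂ pᵢ.
−0.229·log₂(0.229) = 0.4870
−0.236·log₂(0.236) = 0.4916
−0.048·log₂(0.048) = 0.2103
−0.235·log₂(0.235) = 0.4910
−0.114·log₂(0.114) = 0.3571
−0.138·log₂(0.138) = 0.3943
Sum ≈ 2.4313 → 2.431 bits.

2.431 bits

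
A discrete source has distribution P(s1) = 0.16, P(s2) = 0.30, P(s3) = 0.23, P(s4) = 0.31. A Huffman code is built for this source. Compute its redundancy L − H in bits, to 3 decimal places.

Entropy H = −Σ p log₂ p ≈ 1.9556 bits.
Huffman merges: 4/25+23/100→39/100; 3/10+31/100→61/100; 39/100+61/100→1. L = 2 ≈ 2.0000.
L − H = 2.0000 − 1.9556 = 0.044 bits.

0.044 bits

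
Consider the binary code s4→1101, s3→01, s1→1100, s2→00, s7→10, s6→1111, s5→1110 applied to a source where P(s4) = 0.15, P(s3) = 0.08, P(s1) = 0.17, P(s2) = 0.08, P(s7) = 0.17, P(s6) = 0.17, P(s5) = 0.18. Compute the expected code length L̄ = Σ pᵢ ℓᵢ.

L̄ = Σ pᵢ·ℓᵢ = 0.15·4 + 0.08·2 + 0.17·4 + 0.08·2 + 0.17·2 + 0.17·4 + 0.18·4 = 3.34 bits/symbol.

3.34 bits/symbol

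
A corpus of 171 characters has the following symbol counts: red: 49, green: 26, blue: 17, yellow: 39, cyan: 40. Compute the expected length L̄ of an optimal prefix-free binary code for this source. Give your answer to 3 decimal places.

Probabilities are the counts divided by 171.
Repeatedly combine the two least-probable nodes; the expected code length is the sum of the merged weights.
merge 17/171 + 26/171 → 43/171
merge 13/57 + 40/171 → 79/171
merge 43/171 + 49/171 → 92/171
merge 79/171 + 92/171 → 1
L = 43/171 + 79/171 + 92/171 + 1 = 385/171 ≈ 2.251 bits/symbol.

2.251 bits/symbol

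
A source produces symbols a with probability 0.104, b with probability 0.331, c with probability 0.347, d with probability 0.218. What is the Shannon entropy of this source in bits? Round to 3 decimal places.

1.877 bits

H = −Σ pᵢ log₂ pᵢ.
−0.104·log₂(0.104) = 0.3396
−0.331·log₂(0.331) = 0.5280
−0.347·log₂(0.347) = 0.5299
−0.218·log₂(0.218) = 0.4791
Sum ≈ 1.8765 → 1.877 bits.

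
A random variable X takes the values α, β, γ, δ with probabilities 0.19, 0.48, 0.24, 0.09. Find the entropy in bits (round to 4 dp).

H = −Σ pᵢ log₂ pᵢ.
−0.19·log₂(0.19) = 0.4552
−0.48·log₂(0.48) = 0.5083
−0.24·log₂(0.24) = 0.4941
−0.09·log₂(0.09) = 0.3127
Sum ≈ 1.7703 → 1.7703 bits.

1.7703 bits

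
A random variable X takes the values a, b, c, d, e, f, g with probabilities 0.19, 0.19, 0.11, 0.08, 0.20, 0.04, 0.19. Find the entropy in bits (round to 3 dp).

2.658 bits

H = −Σ pᵢ log₂ pᵢ.
−0.19·log₂(0.19) = 0.4552
−0.19·log₂(0.19) = 0.4552
−0.11·log₂(0.11) = 0.3503
−0.08·log₂(0.08) = 0.2915
−0.20·log₂(0.20) = 0.4644
−0.04·log₂(0.04) = 0.1858
−0.19·log₂(0.19) = 0.4552
Sum ≈ 2.6576 → 2.658 bits.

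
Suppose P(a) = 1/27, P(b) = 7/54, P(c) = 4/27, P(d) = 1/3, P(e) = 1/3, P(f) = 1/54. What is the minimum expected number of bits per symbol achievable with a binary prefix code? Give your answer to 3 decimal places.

Repeatedly combine the two least-probable nodes; the expected code length is the sum of the merged weights.
merge 1/54 + 1/27 → 1/18
merge 1/18 + 7/54 → 5/27
merge 4/27 + 5/27 → 1/3
merge 1/3 + 1/3 → 2/3
merge 1/3 + 2/3 → 1
L = 1/18 + 5/27 + 1/3 + 2/3 + 1 = 121/54 ≈ 2.241 bits/symbol.

2.241 bits/symbol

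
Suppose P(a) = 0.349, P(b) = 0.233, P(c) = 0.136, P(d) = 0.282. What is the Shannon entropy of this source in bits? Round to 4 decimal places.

H = −Σ pᵢ log₂ pᵢ.
−0.349·log₂(0.349) = 0.5300
−0.233·log₂(0.233) = 0.4897
−0.136·log₂(0.136) = 0.3915
−0.282·log₂(0.282) = 0.5150
Sum ≈ 1.9261 → 1.9261 bits.

1.9261 bits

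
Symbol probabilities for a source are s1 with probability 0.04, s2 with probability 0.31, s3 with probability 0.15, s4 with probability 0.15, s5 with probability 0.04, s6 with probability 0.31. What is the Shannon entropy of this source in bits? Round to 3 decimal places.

H = −Σ pᵢ log₂ pᵢ.
−0.04·log₂(0.04) = 0.1858
−0.31·log₂(0.31) = 0.5238
−0.15·log₂(0.15) = 0.4105
−0.15·log₂(0.15) = 0.4105
−0.04·log₂(0.04) = 0.1858
−0.31·log₂(0.31) = 0.5238
Sum ≈ 2.2402 → 2.240 bits.

2.240 bits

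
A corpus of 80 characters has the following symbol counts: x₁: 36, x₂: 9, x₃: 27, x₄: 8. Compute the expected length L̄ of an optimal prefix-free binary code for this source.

1.7625 bits/symbol

Probabilities are the counts divided by 80.
Repeatedly combine the two least-probable nodes; the expected code length is the sum of the merged weights.
merge 1/10 + 9/80 → 17/80
merge 17/80 + 27/80 → 11/20
merge 9/20 + 11/20 → 1
L = 17/80 + 11/20 + 1 = 141/80 = 1.7625 bits/symbol.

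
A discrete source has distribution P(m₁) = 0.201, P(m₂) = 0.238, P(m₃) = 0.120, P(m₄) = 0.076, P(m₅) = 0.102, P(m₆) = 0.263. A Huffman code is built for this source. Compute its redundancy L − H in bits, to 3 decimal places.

0.026 bits

Entropy H = −Σ p log₂ p ≈ 2.4505 bits.
Huffman merges: 19/250+51/500→89/500; 3/25+89/500→149/500; 201/1000+119/500→439/1000; 263/1000+149/500→561/1000; 439/1000+561/1000→1. L = 619/250 ≈ 2.4760.
L − H = 2.4760 − 2.4505 = 0.026 bits.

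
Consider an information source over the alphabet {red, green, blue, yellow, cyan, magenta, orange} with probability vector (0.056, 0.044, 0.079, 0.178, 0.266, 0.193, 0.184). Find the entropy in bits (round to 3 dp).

2.579 bits

H = −Σ pᵢ log₂ pᵢ.
−0.056·log₂(0.056) = 0.2329
−0.044·log₂(0.044) = 0.1983
−0.079·log₂(0.079) = 0.2893
−0.178·log₂(0.178) = 0.4432
−0.266·log₂(0.266) = 0.5082
−0.193·log₂(0.193) = 0.4581
−0.184·log₂(0.184) = 0.4494
Sum ≈ 2.5793 → 2.579 bits.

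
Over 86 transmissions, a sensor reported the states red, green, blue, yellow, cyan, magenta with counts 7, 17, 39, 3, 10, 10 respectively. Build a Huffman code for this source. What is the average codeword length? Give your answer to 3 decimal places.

2.209 bits/symbol

Probabilities are the counts divided by 86.
Repeatedly combine the two least-probable nodes; the expected code length is the sum of the merged weights.
merge 3/86 + 7/86 → 5/43
merge 5/43 + 5/43 → 10/43
merge 5/43 + 17/86 → 27/86
merge 10/43 + 27/86 → 47/86
merge 39/86 + 47/86 → 1
L = 5/43 + 10/43 + 27/86 + 47/86 + 1 = 95/43 ≈ 2.209 bits/symbol.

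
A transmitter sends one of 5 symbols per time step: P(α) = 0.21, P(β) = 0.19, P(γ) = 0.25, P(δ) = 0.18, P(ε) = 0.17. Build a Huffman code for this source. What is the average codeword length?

2.35 bits/symbol

Repeatedly combine the two least-probable nodes; the expected code length is the sum of the merged weights.
merge 17/100 + 9/50 → 7/20
merge 19/100 + 21/100 → 2/5
merge 1/4 + 7/20 → 3/5
merge 2/5 + 3/5 → 1
L = 7/20 + 2/5 + 3/5 + 1 = 47/20 = 2.35 bits/symbol.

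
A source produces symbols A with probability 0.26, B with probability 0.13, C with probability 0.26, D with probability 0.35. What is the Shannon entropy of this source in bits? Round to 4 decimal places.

H = −Σ pᵢ log₂ pᵢ.
−0.26·log₂(0.26) = 0.5053
−0.13·log₂(0.13) = 0.3826
−0.26·log₂(0.26) = 0.5053
−0.35·log₂(0.35) = 0.5301
Sum ≈ 1.9233 → 1.9233 bits.

1.9233 bits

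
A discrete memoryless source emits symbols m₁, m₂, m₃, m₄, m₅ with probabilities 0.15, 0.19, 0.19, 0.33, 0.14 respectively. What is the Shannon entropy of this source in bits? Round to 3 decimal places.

H = −Σ pᵢ log₂ pᵢ.
−0.15·log₂(0.15) = 0.4105
−0.19·log₂(0.19) = 0.4552
−0.19·log₂(0.19) = 0.4552
−0.33·log₂(0.33) = 0.5278
−0.14·log₂(0.14) = 0.3971
Sum ≈ 2.2459 → 2.246 bits.

2.246 bits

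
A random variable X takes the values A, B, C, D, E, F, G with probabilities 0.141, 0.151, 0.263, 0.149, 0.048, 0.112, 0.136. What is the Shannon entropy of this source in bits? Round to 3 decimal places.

H = −Σ pᵢ log₂ pᵢ.
−0.141·log₂(0.141) = 0.3985
−0.151·log₂(0.151) = 0.4118
−0.263·log₂(0.263) = 0.5068
−0.149·log₂(0.149) = 0.4092
−0.048·log₂(0.048) = 0.2103
−0.112·log₂(0.112) = 0.3537
−0.136·log₂(0.136) = 0.3915
Sum ≈ 2.6818 → 2.682 bits.

2.682 bits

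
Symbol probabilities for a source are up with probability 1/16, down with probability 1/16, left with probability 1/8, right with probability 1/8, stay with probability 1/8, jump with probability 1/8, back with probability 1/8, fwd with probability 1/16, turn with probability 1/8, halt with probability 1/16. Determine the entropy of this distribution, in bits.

3.25 bits

Each probability is a power of 1/2, so log₂(1/p) is an integer.
H = Σ p·log₂(1/p) = 1/16·4 + 1/16·4 + 1/8·3 + 1/8·3 + 1/8·3 + 1/8·3 + 1/8·3 + 1/16·4 + 1/8·3 + 1/16·4 = 3.25 bits.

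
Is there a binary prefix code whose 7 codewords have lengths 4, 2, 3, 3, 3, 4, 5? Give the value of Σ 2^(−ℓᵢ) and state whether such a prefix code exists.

0.78125; yes

With common denominator 2^5 = 32: Σ 2^(−ℓᵢ) = 2/32 + 8/32 + 4/32 + 4/32 + 4/32 + 2/32 + 1/32 = 25/32 = 0.78125.
Kraft's inequality requires Σ ≤ 1; here Σ = 0.78125 ≤ 1, so such a prefix code exists.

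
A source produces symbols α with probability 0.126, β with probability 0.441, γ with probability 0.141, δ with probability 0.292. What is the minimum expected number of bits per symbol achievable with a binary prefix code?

1.826 bits/symbol

Repeatedly combine the two least-probable nodes; the expected code length is the sum of the merged weights.
merge 63/500 + 141/1000 → 267/1000
merge 267/1000 + 73/250 → 559/1000
merge 441/1000 + 559/1000 → 1
L = 267/1000 + 559/1000 + 1 = 913/500 = 1.826 bits/symbol.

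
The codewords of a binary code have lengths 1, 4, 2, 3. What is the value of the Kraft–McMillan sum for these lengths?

With common denominator 2^4 = 16: Σ 2^(−ℓᵢ) = 8/16 + 1/16 + 4/16 + 2/16 = 15/16 = 0.9375.

0.9375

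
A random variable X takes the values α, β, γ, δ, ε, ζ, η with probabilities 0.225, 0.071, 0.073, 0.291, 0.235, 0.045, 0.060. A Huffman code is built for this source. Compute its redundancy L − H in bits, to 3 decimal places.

Entropy H = −Σ p log₂ p ≈ 2.4849 bits.
Huffman merges: 9/200+3/50→21/200; 71/1000+73/1000→18/125; 21/200+18/125→249/1000; 9/40+47/200→23/50; 249/1000+291/1000→27/50; 23/50+27/50→1. L = 1249/500 ≈ 2.4980.
L − H = 2.4980 − 2.4849 = 0.013 bits.

0.013 bits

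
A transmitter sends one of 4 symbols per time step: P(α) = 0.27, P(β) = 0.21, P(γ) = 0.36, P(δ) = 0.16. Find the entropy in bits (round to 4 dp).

1.9365 bits

H = −Σ pᵢ log₂ pᵢ.
−0.27·log₂(0.27) = 0.5100
−0.21·log₂(0.21) = 0.4728
−0.36·log₂(0.36) = 0.5306
−0.16·log₂(0.16) = 0.4230
Sum ≈ 1.9365 → 1.9365 bits.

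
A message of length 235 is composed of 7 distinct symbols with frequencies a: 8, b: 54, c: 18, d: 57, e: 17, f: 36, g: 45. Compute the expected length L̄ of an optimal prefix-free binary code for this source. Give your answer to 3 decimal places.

Probabilities are the counts divided by 235.
Repeatedly combine the two least-probable nodes; the expected code length is the sum of the merged weights.
merge 8/235 + 17/235 → 5/47
merge 18/235 + 5/47 → 43/235
merge 36/235 + 43/235 → 79/235
merge 9/47 + 54/235 → 99/235
merge 57/235 + 79/235 → 136/235
merge 99/235 + 136/235 → 1
L = 5/47 + 43/235 + 79/235 + 99/235 + 136/235 + 1 = 617/235 ≈ 2.626 bits/symbol.

2.626 bits/symbol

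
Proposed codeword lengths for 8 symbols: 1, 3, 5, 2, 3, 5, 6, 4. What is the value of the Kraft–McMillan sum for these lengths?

With common denominator 2^6 = 64: Σ 2^(−ℓᵢ) = 32/64 + 8/64 + 2/64 + 16/64 + 8/64 + 2/64 + 1/64 + 4/64 = 73/64 = 1.140625.

1.140625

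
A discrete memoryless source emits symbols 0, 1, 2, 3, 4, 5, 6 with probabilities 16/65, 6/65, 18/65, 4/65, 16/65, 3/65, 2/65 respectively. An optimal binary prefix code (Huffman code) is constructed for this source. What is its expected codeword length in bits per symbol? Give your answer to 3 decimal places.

2.446 bits/symbol

Repeatedly combine the two least-probable nodes; the expected code length is the sum of the merged weights.
merge 2/65 + 3/65 → 1/13
merge 4/65 + 1/13 → 9/65
merge 6/65 + 9/65 → 3/13
merge 3/13 + 16/65 → 31/65
merge 16/65 + 18/65 → 34/65
merge 31/65 + 34/65 → 1
L = 1/13 + 9/65 + 3/13 + 31/65 + 34/65 + 1 = 159/65 ≈ 2.446 bits/symbol.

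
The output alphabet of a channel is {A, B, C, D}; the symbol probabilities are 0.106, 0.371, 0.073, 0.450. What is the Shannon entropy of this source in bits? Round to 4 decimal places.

1.6680 bits

H = −Σ pᵢ log₂ pᵢ.
−0.106·log₂(0.106) = 0.3432
−0.371·log₂(0.371) = 0.5307
−0.073·log₂(0.073) = 0.2756
−0.450·log₂(0.450) = 0.5184
Sum ≈ 1.6680 → 1.6680 bits.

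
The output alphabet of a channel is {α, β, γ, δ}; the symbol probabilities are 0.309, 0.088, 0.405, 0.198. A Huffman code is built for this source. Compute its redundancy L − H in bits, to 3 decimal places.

0.058 bits

Entropy H = −Σ p log₂ p ≈ 1.8228 bits.
Huffman merges: 11/125+99/500→143/500; 143/500+309/1000→119/200; 81/200+119/200→1. L = 1881/1000 ≈ 1.8810.
L − H = 1.8810 − 1.8228 = 0.058 bits.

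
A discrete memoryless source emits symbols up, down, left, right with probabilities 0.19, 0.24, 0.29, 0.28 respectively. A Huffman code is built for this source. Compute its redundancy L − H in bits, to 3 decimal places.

Entropy H = −Σ p log₂ p ≈ 1.9815 bits.
Huffman merges: 19/100+6/25→43/100; 7/25+29/100→57/100; 43/100+57/100→1. L = 2 ≈ 2.0000.
L − H = 2.0000 − 1.9815 = 0.019 bits.

0.019 bits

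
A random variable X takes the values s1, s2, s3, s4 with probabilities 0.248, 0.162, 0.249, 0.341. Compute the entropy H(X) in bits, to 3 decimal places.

1.953 bits

H = −Σ pᵢ log₂ pᵢ.
−0.248·log₂(0.248) = 0.4989
−0.162·log₂(0.162) = 0.4254
−0.249·log₂(0.249) = 0.4994
−0.341·log₂(0.341) = 0.5293
Sum ≈ 1.9530 → 1.953 bits.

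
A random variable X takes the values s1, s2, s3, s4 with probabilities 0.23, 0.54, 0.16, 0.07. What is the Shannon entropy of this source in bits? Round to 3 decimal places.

H = −Σ pᵢ log₂ pᵢ.
−0.23·log₂(0.23) = 0.4877
−0.54·log₂(0.54) = 0.4800
−0.16·log₂(0.16) = 0.4230
−0.07·log₂(0.07) = 0.2686
Sum ≈ 1.6593 → 1.659 bits.

1.659 bits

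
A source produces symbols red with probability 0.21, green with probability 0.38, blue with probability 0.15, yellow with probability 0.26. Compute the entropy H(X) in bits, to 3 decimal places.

H = −Σ pᵢ log₂ pᵢ.
−0.21·log₂(0.21) = 0.4728
−0.38·log₂(0.38) = 0.5305
−0.15·log₂(0.15) = 0.4105
−0.26·log₂(0.26) = 0.5053
Sum ≈ 1.9191 → 1.919 bits.

1.919 bits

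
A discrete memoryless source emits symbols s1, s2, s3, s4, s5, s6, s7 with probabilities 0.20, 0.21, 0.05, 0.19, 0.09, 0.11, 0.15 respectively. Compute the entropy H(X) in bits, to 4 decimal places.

2.6820 bits

H = −Σ pᵢ log₂ pᵢ.
−0.20·log₂(0.20) = 0.4644
−0.21·log₂(0.21) = 0.4728
−0.05·log₂(0.05) = 0.2161
−0.19·log₂(0.19) = 0.4552
−0.09·log₂(0.09) = 0.3127
−0.11·log₂(0.11) = 0.3503
−0.15·log₂(0.15) = 0.4105
Sum ≈ 2.6820 → 2.6820 bits.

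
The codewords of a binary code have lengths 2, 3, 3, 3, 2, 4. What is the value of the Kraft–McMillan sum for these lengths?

0.9375

With common denominator 2^4 = 16: Σ 2^(−ℓᵢ) = 4/16 + 2/16 + 2/16 + 2/16 + 4/16 + 1/16 = 15/16 = 0.9375.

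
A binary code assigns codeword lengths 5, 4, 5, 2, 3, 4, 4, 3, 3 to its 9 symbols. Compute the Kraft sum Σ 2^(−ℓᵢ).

With common denominator 2^5 = 32: Σ 2^(−ℓᵢ) = 1/32 + 2/32 + 1/32 + 8/32 + 4/32 + 2/32 + 2/32 + 4/32 + 4/32 = 28/32 = 0.875.

0.875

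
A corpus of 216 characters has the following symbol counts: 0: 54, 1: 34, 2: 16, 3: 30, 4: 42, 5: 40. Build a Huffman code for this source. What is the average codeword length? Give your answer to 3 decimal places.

2.556 bits/symbol

Probabilities are the counts divided by 216.
Repeatedly combine the two least-probable nodes; the expected code length is the sum of the merged weights.
merge 2/27 + 5/36 → 23/108
merge 17/108 + 5/27 → 37/108
merge 7/36 + 23/108 → 11/27
merge 1/4 + 37/108 → 16/27
merge 11/27 + 16/27 → 1
L = 23/108 + 37/108 + 11/27 + 16/27 + 1 = 23/9 ≈ 2.556 bits/symbol.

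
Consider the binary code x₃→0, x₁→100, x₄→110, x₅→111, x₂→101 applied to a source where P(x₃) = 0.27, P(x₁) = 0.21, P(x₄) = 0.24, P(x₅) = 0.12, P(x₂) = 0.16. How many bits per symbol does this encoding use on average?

L̄ = Σ pᵢ·ℓᵢ = 0.27·1 + 0.21·3 + 0.24·3 + 0.12·3 + 0.16·3 = 2.46 bits/symbol.

2.46 bits/symbol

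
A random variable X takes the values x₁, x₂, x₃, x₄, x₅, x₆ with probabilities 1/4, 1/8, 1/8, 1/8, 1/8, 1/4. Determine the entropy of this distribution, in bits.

2.5 bits

Each probability is a power of 1/2, so log₂(1/p) is an integer.
H = Σ p·log₂(1/p) = 1/4·2 + 1/8·3 + 1/8·3 + 1/8·3 + 1/8·3 + 1/4·2 = 2.5 bits.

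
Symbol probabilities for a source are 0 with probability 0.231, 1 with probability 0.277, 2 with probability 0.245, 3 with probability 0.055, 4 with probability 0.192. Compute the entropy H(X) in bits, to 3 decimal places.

2.186 bits

H = −Σ pᵢ log₂ pᵢ.
−0.231·log₂(0.231) = 0.4883
−0.277·log₂(0.277) = 0.5130
−0.245·log₂(0.245) = 0.4971
−0.055·log₂(0.055) = 0.2301
−0.192·log₂(0.192) = 0.4571
Sum ≈ 2.1858 → 2.186 bits.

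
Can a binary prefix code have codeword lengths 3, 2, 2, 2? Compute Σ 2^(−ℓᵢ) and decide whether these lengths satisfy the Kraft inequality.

With common denominator 2^3 = 8: Σ 2^(−ℓᵢ) = 1/8 + 2/8 + 2/8 + 2/8 = 7/8 = 0.875.
Kraft's inequality requires Σ ≤ 1; here Σ = 0.875 ≤ 1, so such a prefix code exists.

0.875; yes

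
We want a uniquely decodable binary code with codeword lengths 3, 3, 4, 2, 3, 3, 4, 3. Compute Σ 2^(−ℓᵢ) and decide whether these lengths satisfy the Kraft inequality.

1; yes

With common denominator 2^4 = 16: Σ 2^(−ℓᵢ) = 2/16 + 2/16 + 1/16 + 4/16 + 2/16 + 2/16 + 1/16 + 2/16 = 16/16 = 1.
Kraft's inequality requires Σ ≤ 1; here Σ = 1 ≤ 1, so such a prefix code exists.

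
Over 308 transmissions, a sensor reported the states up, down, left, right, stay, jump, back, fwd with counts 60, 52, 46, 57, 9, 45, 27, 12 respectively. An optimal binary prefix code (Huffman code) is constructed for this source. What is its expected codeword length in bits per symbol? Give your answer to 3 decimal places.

Probabilities are the counts divided by 308.
Repeatedly combine the two least-probable nodes; the expected code length is the sum of the merged weights.
merge 9/308 + 3/77 → 3/44
merge 3/44 + 27/308 → 12/77
merge 45/308 + 23/154 → 13/44
merge 12/77 + 13/77 → 25/77
merge 57/308 + 15/77 → 117/308
merge 13/44 + 25/77 → 191/308
merge 117/308 + 191/308 → 1
L = 3/44 + 12/77 + 13/44 + 25/77 + 117/308 + 191/308 + 1 = 219/77 ≈ 2.844 bits/symbol.

2.844 bits/symbol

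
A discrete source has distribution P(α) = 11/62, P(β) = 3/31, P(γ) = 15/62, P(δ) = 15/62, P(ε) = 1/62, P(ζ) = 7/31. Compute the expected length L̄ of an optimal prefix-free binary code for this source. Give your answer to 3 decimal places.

Repeatedly combine the two least-probable nodes; the expected code length is the sum of the merged weights.
merge 1/62 + 3/31 → 7/62
merge 7/62 + 11/62 → 9/31
merge 7/31 + 15/62 → 29/62
merge 15/62 + 9/31 → 33/62
merge 29/62 + 33/62 → 1
L = 7/62 + 9/31 + 29/62 + 33/62 + 1 = 149/62 ≈ 2.403 bits/symbol.

2.403 bits/symbol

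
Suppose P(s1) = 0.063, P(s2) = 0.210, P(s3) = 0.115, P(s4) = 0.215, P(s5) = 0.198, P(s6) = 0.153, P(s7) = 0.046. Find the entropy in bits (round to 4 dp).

H = −Σ pᵢ log₂ pᵢ.
−0.063·log₂(0.063) = 0.2513
−0.210·log₂(0.210) = 0.4728
−0.115·log₂(0.115) = 0.3588
−0.215·log₂(0.215) = 0.4768
−0.198·log₂(0.198) = 0.4626
−0.153·log₂(0.153) = 0.4144
−0.046·log₂(0.046) = 0.2043
Sum ≈ 2.6411 → 2.6411 bits.

2.6411 bits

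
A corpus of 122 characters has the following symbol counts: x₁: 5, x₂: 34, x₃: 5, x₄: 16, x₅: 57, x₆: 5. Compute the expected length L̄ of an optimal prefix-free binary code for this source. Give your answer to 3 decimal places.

1.992 bits/symbol

Probabilities are the counts divided by 122.
Repeatedly combine the two least-probable nodes; the expected code length is the sum of the merged weights.
merge 5/122 + 5/122 → 5/61
merge 5/122 + 5/61 → 15/122
merge 15/122 + 8/61 → 31/122
merge 31/122 + 17/61 → 65/122
merge 57/122 + 65/122 → 1
L = 5/61 + 15/122 + 31/122 + 65/122 + 1 = 243/122 ≈ 1.992 bits/symbol.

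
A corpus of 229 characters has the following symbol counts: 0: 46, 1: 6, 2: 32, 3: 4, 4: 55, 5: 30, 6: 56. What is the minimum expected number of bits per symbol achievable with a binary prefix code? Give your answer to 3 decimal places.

2.533 bits/symbol

Probabilities are the counts divided by 229.
Repeatedly combine the two least-probable nodes; the expected code length is the sum of the merged weights.
merge 4/229 + 6/229 → 10/229
merge 10/229 + 30/229 → 40/229
merge 32/229 + 40/229 → 72/229
merge 46/229 + 55/229 → 101/229
merge 56/229 + 72/229 → 128/229
merge 101/229 + 128/229 → 1
L = 10/229 + 40/229 + 72/229 + 101/229 + 128/229 + 1 = 580/229 ≈ 2.533 bits/symbol.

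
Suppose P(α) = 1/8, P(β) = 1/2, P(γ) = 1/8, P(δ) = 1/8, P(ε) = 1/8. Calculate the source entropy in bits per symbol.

Each probability is a power of 1/2, so log₂(1/p) is an integer.
H = Σ p·log₂(1/p) = 1/8·3 + 1/2·1 + 1/8·3 + 1/8·3 + 1/8·3 = 2 bits.

2 bits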